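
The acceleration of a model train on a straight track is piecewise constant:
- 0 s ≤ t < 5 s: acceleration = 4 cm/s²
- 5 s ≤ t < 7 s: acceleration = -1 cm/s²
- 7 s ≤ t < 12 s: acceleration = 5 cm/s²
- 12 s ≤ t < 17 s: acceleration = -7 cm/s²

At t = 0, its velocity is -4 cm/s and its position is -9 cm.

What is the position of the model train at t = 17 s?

On each constant-a segment, Δv = aΔt and Δx = v₀Δt + ½aΔt²; chain segment to segment.
0–5 s: v starts -4 cm/s; Δx = -4·5 + ½·4·5² = 30 cm; v ends 16 cm/s.
5–7 s: v starts 16 cm/s; Δx = 16·2 + ½·-1·2² = 30 cm; v ends 14 cm/s.
7–12 s: v starts 14 cm/s; Δx = 14·5 + ½·5·5² = 132.5 cm; v ends 39 cm/s.
12–17 s: v starts 39 cm/s; Δx = 39·5 + ½·-7·5² = 107.5 cm; v ends 4 cm/s.
x(17) = -9 + Σ Δx = 291 cm.

291 cm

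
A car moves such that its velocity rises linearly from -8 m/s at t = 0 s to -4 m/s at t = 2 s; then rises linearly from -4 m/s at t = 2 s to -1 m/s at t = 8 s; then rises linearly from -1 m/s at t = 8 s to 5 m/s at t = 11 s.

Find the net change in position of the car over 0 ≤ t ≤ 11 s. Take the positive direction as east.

Net displacement equals the area under the velocity-time graph (areas below the axis count negative).
0–2 s: ½(-8 + -4)(2) = -12 m
2–8 s: ½(-4 + -1)(6) = -15 m
8–11 s: ½(-1 + 5)(3) = 6 m
Net displacement = -21 m

-21 m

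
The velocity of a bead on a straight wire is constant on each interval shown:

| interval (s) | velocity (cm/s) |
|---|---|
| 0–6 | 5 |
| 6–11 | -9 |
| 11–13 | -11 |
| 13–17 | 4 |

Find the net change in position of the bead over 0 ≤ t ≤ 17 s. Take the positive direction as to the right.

Displacement is the signed area under the v-t curve.
0–6 s: 5 × 6 = 30 cm
6–11 s: -9 × 5 = -45 cm
11–13 s: -11 × 2 = -22 cm
13–17 s: 4 × 4 = 16 cm
Net displacement = -21 cm

-21 cm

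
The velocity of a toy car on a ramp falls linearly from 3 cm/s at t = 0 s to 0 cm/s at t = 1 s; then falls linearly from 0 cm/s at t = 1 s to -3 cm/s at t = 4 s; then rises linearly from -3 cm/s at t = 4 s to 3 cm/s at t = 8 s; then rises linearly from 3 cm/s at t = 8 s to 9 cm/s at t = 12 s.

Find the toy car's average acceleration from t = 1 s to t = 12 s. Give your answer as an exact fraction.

Average acceleration = Δv/Δt = (9 − 0)/(12 − 1) = 9/11 cm/s².

9/11 cm/s²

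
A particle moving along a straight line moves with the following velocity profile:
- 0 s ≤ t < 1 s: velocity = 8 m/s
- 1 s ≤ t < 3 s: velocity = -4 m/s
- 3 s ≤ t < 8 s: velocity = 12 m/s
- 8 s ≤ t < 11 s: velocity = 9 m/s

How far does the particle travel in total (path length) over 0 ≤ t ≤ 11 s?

103 m

Total distance travelled is ∫|v| dt — sum the magnitudes of each area piece.
0–1 s: |8| × 1 = 8 m
1–3 s: |-4| × 2 = 8 m
3–8 s: |12| × 5 = 60 m
8–11 s: |9| × 3 = 27 m
Total distance = 103 m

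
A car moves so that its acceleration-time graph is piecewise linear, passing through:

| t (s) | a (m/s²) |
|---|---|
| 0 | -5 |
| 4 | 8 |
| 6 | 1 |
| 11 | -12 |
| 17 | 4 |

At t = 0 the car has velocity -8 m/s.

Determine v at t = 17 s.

-44.5 m/s

Δv equals the area under the a-t graph; then v = v₀ + Δv.
0–4 s: ½(-5 + 8)(4) = 6 m/s
4–6 s: ½(8 + 1)(2) = 9 m/s
6–11 s: ½(1 + -12)(5) = -27.5 m/s
11–17 s: ½(-12 + 4)(6) = -24 m/s
Δv = -36.5 m/s, so v(17) = -8 + (-36.5) = -44.5 m/s.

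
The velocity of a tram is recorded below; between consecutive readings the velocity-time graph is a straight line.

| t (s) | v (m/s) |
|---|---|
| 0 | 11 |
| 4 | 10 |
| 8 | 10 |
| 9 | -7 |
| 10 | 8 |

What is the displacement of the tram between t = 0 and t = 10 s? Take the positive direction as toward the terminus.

Net displacement equals the area under the velocity-time graph (areas below the axis count negative).
0–4 s: ½(11 + 10)(4) = 42 m
4–8 s: 10 × 4 = 40 m
8–9 s: ½(10 + -7)(1) = 1.5 m
9–10 s: ½(-7 + 8)(1) = 0.5 m
Net displacement = 84 m

84 m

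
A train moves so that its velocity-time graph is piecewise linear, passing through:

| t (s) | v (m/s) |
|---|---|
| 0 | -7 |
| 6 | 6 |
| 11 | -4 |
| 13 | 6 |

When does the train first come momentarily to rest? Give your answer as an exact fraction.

v changes sign on 0–6 s (from -7 to 6); the graph is linear there, so v = 0 at t = 0 + (7)·(6 − 0)/(6 − -7) = 42/13 s.

t = 42/13 s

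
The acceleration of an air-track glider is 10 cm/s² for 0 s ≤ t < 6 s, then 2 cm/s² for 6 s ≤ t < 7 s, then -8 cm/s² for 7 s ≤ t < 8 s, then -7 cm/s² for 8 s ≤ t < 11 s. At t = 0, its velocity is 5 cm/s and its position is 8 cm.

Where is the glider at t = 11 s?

On each constant-a segment, Δv = aΔt and Δx = v₀Δt + ½aΔt²; chain segment to segment.
0–6 s: v starts 5 cm/s; Δx = 5·6 + ½·10·6² = 210 cm; v ends 65 cm/s.
6–7 s: v starts 65 cm/s; Δx = 65·1 + ½·2·1² = 66 cm; v ends 67 cm/s.
7–8 s: v starts 67 cm/s; Δx = 67·1 + ½·-8·1² = 63 cm; v ends 59 cm/s.
8–11 s: v starts 59 cm/s; Δx = 59·3 + ½·-7·3² = 145.5 cm; v ends 38 cm/s.
x(11) = 8 + Σ Δx = 492.5 cm.

492.5 cm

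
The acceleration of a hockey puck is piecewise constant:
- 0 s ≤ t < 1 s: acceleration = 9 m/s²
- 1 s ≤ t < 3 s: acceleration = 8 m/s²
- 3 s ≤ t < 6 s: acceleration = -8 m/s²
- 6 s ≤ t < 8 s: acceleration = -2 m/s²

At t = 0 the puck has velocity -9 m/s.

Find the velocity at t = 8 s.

-12 m/s

Δv equals the area under the a-t graph; then v = v₀ + Δv.
0–1 s: 9 × 1 = 9 m/s
1–3 s: 8 × 2 = 16 m/s
3–6 s: -8 × 3 = -24 m/s
6–8 s: -2 × 2 = -4 m/s
Δv = -3 m/s, so v(8) = -9 + (-3) = -12 m/s.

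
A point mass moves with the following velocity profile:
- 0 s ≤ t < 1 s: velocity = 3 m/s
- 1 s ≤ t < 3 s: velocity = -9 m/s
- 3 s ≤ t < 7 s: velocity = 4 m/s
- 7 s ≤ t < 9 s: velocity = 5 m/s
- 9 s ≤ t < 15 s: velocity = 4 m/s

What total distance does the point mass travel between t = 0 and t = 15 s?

Distance (not displacement) is the total path length: add the absolute areas under v-t.
0–1 s: |3| × 1 = 3 m
1–3 s: |-9| × 2 = 18 m
3–7 s: |4| × 4 = 16 m
7–9 s: |5| × 2 = 10 m
9–15 s: |4| × 6 = 24 m
Total distance = 71 m

71 m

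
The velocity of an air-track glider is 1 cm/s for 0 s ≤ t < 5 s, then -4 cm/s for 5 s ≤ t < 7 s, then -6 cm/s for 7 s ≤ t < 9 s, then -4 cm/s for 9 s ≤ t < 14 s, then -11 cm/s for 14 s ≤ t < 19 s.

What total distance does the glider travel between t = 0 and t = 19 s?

Distance (not displacement) is the total path length: add the absolute areas under v-t.
0–5 s: |1| × 5 = 5 cm
5–7 s: |-4| × 2 = 8 cm
7–9 s: |-6| × 2 = 12 cm
9–14 s: |-4| × 5 = 20 cm
14–19 s: |-11| × 5 = 55 cm
Total distance = 100 cm

100 cm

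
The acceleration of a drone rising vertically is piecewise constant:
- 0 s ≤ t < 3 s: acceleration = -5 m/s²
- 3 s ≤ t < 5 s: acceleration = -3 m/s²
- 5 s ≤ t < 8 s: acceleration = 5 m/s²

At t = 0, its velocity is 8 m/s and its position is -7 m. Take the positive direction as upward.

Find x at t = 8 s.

-42 m

On each constant-a segment, Δv = aΔt and Δx = v₀Δt + ½aΔt²; chain segment to segment.
0–3 s: v starts 8 m/s; Δx = 8·3 + ½·-5·3² = 1.5 m; v ends -7 m/s.
3–5 s: v starts -7 m/s; Δx = -7·2 + ½·-3·2² = -20 m; v ends -13 m/s.
5–8 s: v starts -13 m/s; Δx = -13·3 + ½·5·3² = -16.5 m; v ends 2 m/s.
x(8) = -7 + Σ Δx = -42 m.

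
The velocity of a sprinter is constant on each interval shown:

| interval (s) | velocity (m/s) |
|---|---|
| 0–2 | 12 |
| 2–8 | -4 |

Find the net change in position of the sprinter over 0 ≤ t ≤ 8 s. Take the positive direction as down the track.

Displacement is the signed area under the v-t curve.
0–2 s: 12 × 2 = 24 m
2–8 s: -4 × 6 = -24 m
Net displacement = 0 m

0 m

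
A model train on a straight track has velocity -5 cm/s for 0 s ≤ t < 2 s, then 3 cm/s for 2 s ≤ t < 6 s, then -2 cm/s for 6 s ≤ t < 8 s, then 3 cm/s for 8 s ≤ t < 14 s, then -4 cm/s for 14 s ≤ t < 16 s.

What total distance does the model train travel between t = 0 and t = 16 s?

52 cm

Total distance travelled is ∫|v| dt — sum the magnitudes of each area piece.
0–2 s: |-5| × 2 = 10 cm
2–6 s: |3| × 4 = 12 cm
6–8 s: |-2| × 2 = 4 cm
8–14 s: |3| × 6 = 18 cm
14–16 s: |-4| × 2 = 8 cm
Total distance = 52 cm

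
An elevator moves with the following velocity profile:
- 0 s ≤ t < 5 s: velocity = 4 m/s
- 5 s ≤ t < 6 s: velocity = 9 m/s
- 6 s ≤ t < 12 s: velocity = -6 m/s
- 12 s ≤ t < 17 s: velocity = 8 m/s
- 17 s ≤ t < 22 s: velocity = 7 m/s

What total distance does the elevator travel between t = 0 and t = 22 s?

Distance (not displacement) is the total path length: add the absolute areas under v-t.
0–5 s: |4| × 5 = 20 m
5–6 s: |9| × 1 = 9 m
6–12 s: |-6| × 6 = 36 m
12–17 s: |8| × 5 = 40 m
17–22 s: |7| × 5 = 35 m
Total distance = 140 m

140 m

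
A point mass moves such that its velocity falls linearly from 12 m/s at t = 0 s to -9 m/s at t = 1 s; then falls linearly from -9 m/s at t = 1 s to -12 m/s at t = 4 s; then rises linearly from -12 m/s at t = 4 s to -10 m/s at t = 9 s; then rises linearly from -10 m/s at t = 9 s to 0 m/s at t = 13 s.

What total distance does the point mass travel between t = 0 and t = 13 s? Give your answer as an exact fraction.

Total distance travelled is ∫|v| dt — sum the magnitudes of each area piece.
0–1 s: v = 0 at t = 4/7 s; triangle areas 24/7 + 27/14 = 75/14 m
1–4 s: |½(-9 + -12)(3)| = 31.5 m
4–9 s: |½(-12 + -10)(5)| = 55 m
9–13 s: |½(-10 + 0)(4)| = 20 m
Total distance = 783/7 m

783/7 m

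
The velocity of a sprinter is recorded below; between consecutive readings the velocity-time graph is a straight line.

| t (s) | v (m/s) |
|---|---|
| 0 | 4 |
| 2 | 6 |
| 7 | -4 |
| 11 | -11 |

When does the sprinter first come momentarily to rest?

t = 5 s

v changes sign on 2–7 s (from 6 to -4); the graph is linear there, so v = 0 at t = 2 + (-6)·(7 − 2)/(-4 − 6) = 5 s.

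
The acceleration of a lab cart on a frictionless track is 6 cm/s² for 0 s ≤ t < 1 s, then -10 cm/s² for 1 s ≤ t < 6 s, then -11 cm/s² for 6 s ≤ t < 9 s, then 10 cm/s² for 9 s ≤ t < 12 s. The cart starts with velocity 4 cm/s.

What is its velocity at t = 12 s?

Δv equals the area under the a-t graph; then v = v₀ + Δv.
0–1 s: 6 × 1 = 6 cm/s
1–6 s: -10 × 5 = -50 cm/s
6–9 s: -11 × 3 = -33 cm/s
9–12 s: 10 × 3 = 30 cm/s
Δv = -47 cm/s, so v(12) = 4 + (-47) = -43 cm/s.

-43 cm/s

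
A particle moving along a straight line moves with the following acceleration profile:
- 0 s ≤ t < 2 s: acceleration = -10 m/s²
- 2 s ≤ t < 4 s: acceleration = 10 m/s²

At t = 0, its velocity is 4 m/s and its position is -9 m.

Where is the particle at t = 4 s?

On each constant-a segment, Δv = aΔt and Δx = v₀Δt + ½aΔt²; chain segment to segment.
0–2 s: v starts 4 m/s; Δx = 4·2 + ½·-10·2² = -12 m; v ends -16 m/s.
2–4 s: v starts -16 m/s; Δx = -16·2 + ½·10·2² = -12 m; v ends 4 m/s.
x(4) = -9 + Σ Δx = -33 m.

-33 m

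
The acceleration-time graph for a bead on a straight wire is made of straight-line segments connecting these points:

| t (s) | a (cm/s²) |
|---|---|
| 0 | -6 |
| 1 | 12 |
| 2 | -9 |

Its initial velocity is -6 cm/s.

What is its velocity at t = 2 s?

-1.5 cm/s

Δv equals the area under the a-t graph; then v = v₀ + Δv.
0–1 s: ½(-6 + 12)(1) = 3 cm/s
1–2 s: ½(12 + -9)(1) = 1.5 cm/s
Δv = 4.5 cm/s, so v(2) = -6 + (4.5) = -1.5 cm/s.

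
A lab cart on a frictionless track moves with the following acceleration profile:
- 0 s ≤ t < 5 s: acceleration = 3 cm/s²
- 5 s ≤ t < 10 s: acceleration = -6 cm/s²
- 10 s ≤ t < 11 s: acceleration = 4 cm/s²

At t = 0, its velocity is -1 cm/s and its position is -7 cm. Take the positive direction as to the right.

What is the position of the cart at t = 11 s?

On each constant-a segment, Δv = aΔt and Δx = v₀Δt + ½aΔt²; chain segment to segment.
0–5 s: v starts -1 cm/s; Δx = -1·5 + ½·3·5² = 32.5 cm; v ends 14 cm/s.
5–10 s: v starts 14 cm/s; Δx = 14·5 + ½·-6·5² = -5 cm; v ends -16 cm/s.
10–11 s: v starts -16 cm/s; Δx = -16·1 + ½·4·1² = -14 cm; v ends -12 cm/s.
x(11) = -7 + Σ Δx = 6.5 cm.

6.5 cm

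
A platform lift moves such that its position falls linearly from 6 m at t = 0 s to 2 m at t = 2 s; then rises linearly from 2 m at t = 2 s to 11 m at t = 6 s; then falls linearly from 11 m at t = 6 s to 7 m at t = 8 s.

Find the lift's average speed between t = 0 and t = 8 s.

2.125 m/s

Average speed = (total path length)/(elapsed time); on a piecewise-linear x-t graph the path length is Σ|Δx|.
0–2 s: |Δx| = |2 − 6| = 4 m
2–6 s: |Δx| = |11 − 2| = 9 m
6–8 s: |Δx| = |7 − 11| = 4 m
Total path = 17 m; average speed = 17/8 = 2.125 m/s.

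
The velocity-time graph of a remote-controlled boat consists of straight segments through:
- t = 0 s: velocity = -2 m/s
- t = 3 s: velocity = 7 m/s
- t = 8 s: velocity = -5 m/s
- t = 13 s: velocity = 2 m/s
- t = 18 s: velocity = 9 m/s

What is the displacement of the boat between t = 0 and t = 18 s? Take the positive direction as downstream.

32.5 m

Displacement is the signed area under the v-t curve.
0–3 s: ½(-2 + 7)(3) = 7.5 m
3–8 s: ½(7 + -5)(5) = 5 m
8–13 s: ½(-5 + 2)(5) = -7.5 m
13–18 s: ½(2 + 9)(5) = 27.5 m
Net displacement = 32.5 m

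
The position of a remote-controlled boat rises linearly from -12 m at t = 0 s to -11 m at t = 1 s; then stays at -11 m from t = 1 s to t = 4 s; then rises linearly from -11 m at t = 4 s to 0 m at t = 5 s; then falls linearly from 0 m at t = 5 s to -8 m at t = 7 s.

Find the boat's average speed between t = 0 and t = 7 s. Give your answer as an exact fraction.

20/7 m/s

Average speed = (total path length)/(elapsed time); on a piecewise-linear x-t graph the path length is Σ|Δx|.
0–1 s: |Δx| = |-11 − -12| = 1 m
1–4 s: |Δx| = |-11 − -11| = 0 m
4–5 s: |Δx| = |0 − -11| = 11 m
5–7 s: |Δx| = |-8 − 0| = 8 m
Total path = 20 m; average speed = 20/7 = 20/7 m/s.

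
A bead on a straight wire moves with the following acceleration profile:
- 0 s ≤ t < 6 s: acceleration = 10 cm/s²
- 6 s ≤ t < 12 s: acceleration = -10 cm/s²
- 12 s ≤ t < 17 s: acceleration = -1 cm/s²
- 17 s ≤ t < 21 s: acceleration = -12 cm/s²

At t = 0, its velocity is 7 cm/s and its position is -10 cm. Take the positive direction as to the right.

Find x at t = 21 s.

On each constant-a segment, Δv = aΔt and Δx = v₀Δt + ½aΔt²; chain segment to segment.
0–6 s: v starts 7 cm/s; Δx = 7·6 + ½·10·6² = 222 cm; v ends 67 cm/s.
6–12 s: v starts 67 cm/s; Δx = 67·6 + ½·-10·6² = 222 cm; v ends 7 cm/s.
12–17 s: v starts 7 cm/s; Δx = 7·5 + ½·-1·5² = 22.5 cm; v ends 2 cm/s.
17–21 s: v starts 2 cm/s; Δx = 2·4 + ½·-12·4² = -88 cm; v ends -46 cm/s.
x(21) = -10 + Σ Δx = 368.5 cm.

368.5 cm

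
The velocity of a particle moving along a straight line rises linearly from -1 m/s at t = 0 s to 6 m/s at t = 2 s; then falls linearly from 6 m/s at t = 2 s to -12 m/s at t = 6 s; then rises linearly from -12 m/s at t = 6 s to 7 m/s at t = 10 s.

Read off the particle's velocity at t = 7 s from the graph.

On 6–10 s the graph is linear from -12 to 7 m/s: v(7) = -12 + (7 − -12)·(7 − 6)/(10 − 6) = -7.25 m/s.

-7.25 m/s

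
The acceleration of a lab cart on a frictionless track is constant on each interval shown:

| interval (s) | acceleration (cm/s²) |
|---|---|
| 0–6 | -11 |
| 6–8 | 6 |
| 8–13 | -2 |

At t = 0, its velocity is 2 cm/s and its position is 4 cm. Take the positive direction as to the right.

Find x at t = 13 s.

On each constant-a segment, Δv = aΔt and Δx = v₀Δt + ½aΔt²; chain segment to segment.
0–6 s: v starts 2 cm/s; Δx = 2·6 + ½·-11·6² = -186 cm; v ends -64 cm/s.
6–8 s: v starts -64 cm/s; Δx = -64·2 + ½·6·2² = -116 cm; v ends -52 cm/s.
8–13 s: v starts -52 cm/s; Δx = -52·5 + ½·-2·5² = -285 cm; v ends -62 cm/s.
x(13) = 4 + Σ Δx = -583 cm.

-583 cm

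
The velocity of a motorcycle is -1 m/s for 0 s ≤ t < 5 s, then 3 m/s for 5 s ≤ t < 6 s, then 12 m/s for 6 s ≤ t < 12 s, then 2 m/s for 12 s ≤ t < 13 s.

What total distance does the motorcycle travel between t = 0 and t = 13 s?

Distance (not displacement) is the total path length: add the absolute areas under v-t.
0–5 s: |-1| × 5 = 5 m
5–6 s: |3| × 1 = 3 m
6–12 s: |12| × 6 = 72 m
12–13 s: |2| × 1 = 2 m
Total distance = 82 m

82 m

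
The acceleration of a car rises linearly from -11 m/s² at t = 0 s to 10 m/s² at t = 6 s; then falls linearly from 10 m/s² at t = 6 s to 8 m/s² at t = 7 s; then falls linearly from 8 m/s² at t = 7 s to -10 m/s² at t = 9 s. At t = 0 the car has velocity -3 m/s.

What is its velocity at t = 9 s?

1 m/s

Δv equals the area under the a-t graph; then v = v₀ + Δv.
0–6 s: ½(-11 + 10)(6) = -3 m/s
6–7 s: ½(10 + 8)(1) = 9 m/s
7–9 s: ½(8 + -10)(2) = -2 m/s
Δv = 4 m/s, so v(9) = -3 + (4) = 1 m/s.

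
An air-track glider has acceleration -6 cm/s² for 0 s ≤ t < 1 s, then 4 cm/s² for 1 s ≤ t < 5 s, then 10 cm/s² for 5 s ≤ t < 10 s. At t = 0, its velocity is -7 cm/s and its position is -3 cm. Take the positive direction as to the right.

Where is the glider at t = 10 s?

107 cm

On each constant-a segment, Δv = aΔt and Δx = v₀Δt + ½aΔt²; chain segment to segment.
0–1 s: v starts -7 cm/s; Δx = -7·1 + ½·-6·1² = -10 cm; v ends -13 cm/s.
1–5 s: v starts -13 cm/s; Δx = -13·4 + ½·4·4² = -20 cm; v ends 3 cm/s.
5–10 s: v starts 3 cm/s; Δx = 3·5 + ½·10·5² = 140 cm; v ends 53 cm/s.
x(10) = -3 + Σ Δx = 107 cm.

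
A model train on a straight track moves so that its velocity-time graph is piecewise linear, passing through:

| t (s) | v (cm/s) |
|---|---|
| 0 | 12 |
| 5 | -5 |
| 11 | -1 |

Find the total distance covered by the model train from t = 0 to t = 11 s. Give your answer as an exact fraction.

1457/34 cm

Distance (not displacement) is the total path length: add the absolute areas under v-t.
0–5 s: v = 0 at t = 60/17 s; triangle areas 360/17 + 125/34 = 845/34 cm
5–11 s: |½(-5 + -1)(6)| = 18 cm
Total distance = 1457/34 cm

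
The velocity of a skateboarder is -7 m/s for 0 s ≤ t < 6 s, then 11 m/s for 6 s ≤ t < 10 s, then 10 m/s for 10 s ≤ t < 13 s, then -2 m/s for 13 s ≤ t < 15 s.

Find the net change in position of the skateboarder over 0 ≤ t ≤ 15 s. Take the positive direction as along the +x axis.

Displacement is the signed area under the v-t curve.
0–6 s: -7 × 6 = -42 m
6–10 s: 11 × 4 = 44 m
10–13 s: 10 × 3 = 30 m
13–15 s: -2 × 2 = -4 m
Net displacement = 28 m

28 m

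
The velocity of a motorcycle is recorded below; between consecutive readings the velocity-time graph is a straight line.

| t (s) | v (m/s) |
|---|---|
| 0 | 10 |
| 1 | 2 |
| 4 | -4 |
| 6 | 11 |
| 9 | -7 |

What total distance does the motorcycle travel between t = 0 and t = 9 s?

34.3 m

Distance (not displacement) is the total path length: add the absolute areas under v-t.
0–1 s: |½(10 + 2)(1)| = 6 m
1–4 s: v = 0 at t = 2 s; triangle areas 1 + 4 = 5 m
4–6 s: v = 0 at t = 68/15 s; triangle areas 16/15 + 121/15 = 137/15 m
6–9 s: v = 0 at t = 47/6 s; triangle areas 121/12 + 49/12 = 85/6 m
Total distance = 34.3 m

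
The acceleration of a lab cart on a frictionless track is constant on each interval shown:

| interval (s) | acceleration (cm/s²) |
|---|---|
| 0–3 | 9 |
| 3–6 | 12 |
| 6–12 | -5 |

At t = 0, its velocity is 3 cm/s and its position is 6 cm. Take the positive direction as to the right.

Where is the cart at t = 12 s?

On each constant-a segment, Δv = aΔt and Δx = v₀Δt + ½aΔt²; chain segment to segment.
0–3 s: v starts 3 cm/s; Δx = 3·3 + ½·9·3² = 49.5 cm; v ends 30 cm/s.
3–6 s: v starts 30 cm/s; Δx = 30·3 + ½·12·3² = 144 cm; v ends 66 cm/s.
6–12 s: v starts 66 cm/s; Δx = 66·6 + ½·-5·6² = 306 cm; v ends 36 cm/s.
x(12) = 6 + Σ Δx = 505.5 cm.

505.5 cm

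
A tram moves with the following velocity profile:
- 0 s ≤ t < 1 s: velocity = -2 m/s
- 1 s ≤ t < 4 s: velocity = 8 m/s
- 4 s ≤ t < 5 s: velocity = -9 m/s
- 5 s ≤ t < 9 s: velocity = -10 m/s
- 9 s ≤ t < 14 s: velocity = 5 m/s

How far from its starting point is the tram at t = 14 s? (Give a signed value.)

Displacement is the signed area under the v-t curve.
0–1 s: -2 × 1 = -2 m
1–4 s: 8 × 3 = 24 m
4–5 s: -9 × 1 = -9 m
5–9 s: -10 × 4 = -40 m
9–14 s: 5 × 5 = 25 m
Net displacement = -2 m

-2 m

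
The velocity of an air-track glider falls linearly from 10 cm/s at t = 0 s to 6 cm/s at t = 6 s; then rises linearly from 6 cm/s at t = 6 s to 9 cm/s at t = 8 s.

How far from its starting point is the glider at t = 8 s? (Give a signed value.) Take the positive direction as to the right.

Net displacement equals the area under the velocity-time graph (areas below the axis count negative).
0–6 s: ½(10 + 6)(6) = 48 cm
6–8 s: ½(6 + 9)(2) = 15 cm
Net displacement = 63 cm

63 cm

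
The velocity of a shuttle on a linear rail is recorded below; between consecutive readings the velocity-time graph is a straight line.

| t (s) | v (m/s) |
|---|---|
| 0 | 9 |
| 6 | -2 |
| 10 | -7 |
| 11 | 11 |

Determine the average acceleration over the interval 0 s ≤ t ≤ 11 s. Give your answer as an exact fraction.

2/11 m/s²

Average acceleration = Δv/Δt = (11 − 9)/(11 − 0) = 2/11 m/s².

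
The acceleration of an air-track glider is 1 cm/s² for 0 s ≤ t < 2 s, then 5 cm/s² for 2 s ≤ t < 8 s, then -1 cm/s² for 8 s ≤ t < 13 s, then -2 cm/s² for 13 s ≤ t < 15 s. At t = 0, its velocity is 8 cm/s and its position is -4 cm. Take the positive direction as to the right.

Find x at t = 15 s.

417.5 cm

On each constant-a segment, Δv = aΔt and Δx = v₀Δt + ½aΔt²; chain segment to segment.
0–2 s: v starts 8 cm/s; Δx = 8·2 + ½·1·2² = 18 cm; v ends 10 cm/s.
2–8 s: v starts 10 cm/s; Δx = 10·6 + ½·5·6² = 150 cm; v ends 40 cm/s.
8–13 s: v starts 40 cm/s; Δx = 40·5 + ½·-1·5² = 187.5 cm; v ends 35 cm/s.
13–15 s: v starts 35 cm/s; Δx = 35·2 + ½·-2·2² = 66 cm; v ends 31 cm/s.
x(15) = -4 + Σ Δx = 417.5 cm.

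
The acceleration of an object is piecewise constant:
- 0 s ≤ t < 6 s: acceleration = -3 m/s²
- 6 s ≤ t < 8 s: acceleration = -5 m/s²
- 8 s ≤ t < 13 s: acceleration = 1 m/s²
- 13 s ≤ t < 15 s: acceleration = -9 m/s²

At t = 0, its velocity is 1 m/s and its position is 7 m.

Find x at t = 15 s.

On each constant-a segment, Δv = aΔt and Δx = v₀Δt + ½aΔt²; chain segment to segment.
0–6 s: v starts 1 m/s; Δx = 1·6 + ½·-3·6² = -48 m; v ends -17 m/s.
6–8 s: v starts -17 m/s; Δx = -17·2 + ½·-5·2² = -44 m; v ends -27 m/s.
8–13 s: v starts -27 m/s; Δx = -27·5 + ½·1·5² = -122.5 m; v ends -22 m/s.
13–15 s: v starts -22 m/s; Δx = -22·2 + ½·-9·2² = -62 m; v ends -40 m/s.
x(15) = 7 + Σ Δx = -269.5 m.

-269.5 m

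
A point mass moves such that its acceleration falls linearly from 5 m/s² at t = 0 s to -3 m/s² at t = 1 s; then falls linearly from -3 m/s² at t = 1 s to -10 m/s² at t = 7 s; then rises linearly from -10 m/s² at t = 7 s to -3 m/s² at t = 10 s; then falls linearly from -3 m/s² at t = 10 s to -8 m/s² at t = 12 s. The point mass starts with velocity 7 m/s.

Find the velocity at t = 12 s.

Δv equals the area under the a-t graph; then v = v₀ + Δv.
0–1 s: ½(5 + -3)(1) = 1 m/s
1–7 s: ½(-3 + -10)(6) = -39 m/s
7–10 s: ½(-10 + -3)(3) = -19.5 m/s
10–12 s: ½(-3 + -8)(2) = -11 m/s
Δv = -68.5 m/s, so v(12) = 7 + (-68.5) = -61.5 m/s.

-61.5 m/s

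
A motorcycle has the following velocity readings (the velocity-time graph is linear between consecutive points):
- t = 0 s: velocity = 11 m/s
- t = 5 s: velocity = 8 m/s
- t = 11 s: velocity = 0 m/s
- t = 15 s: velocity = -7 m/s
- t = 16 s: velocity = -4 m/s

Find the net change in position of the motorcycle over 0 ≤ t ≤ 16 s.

Net displacement equals the area under the velocity-time graph (areas below the axis count negative).
0–5 s: ½(11 + 8)(5) = 47.5 m
5–11 s: ½(8 + 0)(6) = 24 m
11–15 s: ½(0 + -7)(4) = -14 m
15–16 s: ½(-7 + -4)(1) = -5.5 m
Net displacement = 52 m

52 m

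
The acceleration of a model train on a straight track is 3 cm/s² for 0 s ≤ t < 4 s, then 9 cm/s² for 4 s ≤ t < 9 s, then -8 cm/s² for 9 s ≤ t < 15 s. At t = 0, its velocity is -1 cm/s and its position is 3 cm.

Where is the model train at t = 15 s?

382.5 cm

On each constant-a segment, Δv = aΔt and Δx = v₀Δt + ½aΔt²; chain segment to segment.
0–4 s: v starts -1 cm/s; Δx = -1·4 + ½·3·4² = 20 cm; v ends 11 cm/s.
4–9 s: v starts 11 cm/s; Δx = 11·5 + ½·9·5² = 167.5 cm; v ends 56 cm/s.
9–15 s: v starts 56 cm/s; Δx = 56·6 + ½·-8·6² = 192 cm; v ends 8 cm/s.
x(15) = 3 + Σ Δx = 382.5 cm.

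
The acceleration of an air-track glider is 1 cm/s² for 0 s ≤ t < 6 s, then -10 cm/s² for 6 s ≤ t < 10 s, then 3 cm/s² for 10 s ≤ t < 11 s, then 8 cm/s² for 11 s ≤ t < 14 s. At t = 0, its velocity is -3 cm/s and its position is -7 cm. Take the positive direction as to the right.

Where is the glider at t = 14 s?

On each constant-a segment, Δv = aΔt and Δx = v₀Δt + ½aΔt²; chain segment to segment.
0–6 s: v starts -3 cm/s; Δx = -3·6 + ½·1·6² = 0 cm; v ends 3 cm/s.
6–10 s: v starts 3 cm/s; Δx = 3·4 + ½·-10·4² = -68 cm; v ends -37 cm/s.
10–11 s: v starts -37 cm/s; Δx = -37·1 + ½·3·1² = -35.5 cm; v ends -34 cm/s.
11–14 s: v starts -34 cm/s; Δx = -34·3 + ½·8·3² = -66 cm; v ends -10 cm/s.
x(14) = -7 + Σ Δx = -176.5 cm.

-176.5 cm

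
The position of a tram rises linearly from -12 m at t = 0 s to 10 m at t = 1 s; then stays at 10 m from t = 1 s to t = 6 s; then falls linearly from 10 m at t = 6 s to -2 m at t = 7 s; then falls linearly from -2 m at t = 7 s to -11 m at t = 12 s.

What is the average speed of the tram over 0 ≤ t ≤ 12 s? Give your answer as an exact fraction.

Average speed = (total path length)/(elapsed time); on a piecewise-linear x-t graph the path length is Σ|Δx|.
0–1 s: |Δx| = |10 − -12| = 22 m
1–6 s: |Δx| = |10 − 10| = 0 m
6–7 s: |Δx| = |-2 − 10| = 12 m
7–12 s: |Δx| = |-11 − -2| = 9 m
Total path = 43 m; average speed = 43/12 = 43/12 m/s.

43/12 m/s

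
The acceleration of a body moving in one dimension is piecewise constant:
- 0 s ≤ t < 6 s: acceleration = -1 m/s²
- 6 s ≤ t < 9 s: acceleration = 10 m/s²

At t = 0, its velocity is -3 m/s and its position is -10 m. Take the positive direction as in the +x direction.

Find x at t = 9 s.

On each constant-a segment, Δv = aΔt and Δx = v₀Δt + ½aΔt²; chain segment to segment.
0–6 s: v starts -3 m/s; Δx = -3·6 + ½·-1·6² = -36 m; v ends -9 m/s.
6–9 s: v starts -9 m/s; Δx = -9·3 + ½·10·3² = 18 m; v ends 21 m/s.
x(9) = -10 + Σ Δx = -28 m.

-28 m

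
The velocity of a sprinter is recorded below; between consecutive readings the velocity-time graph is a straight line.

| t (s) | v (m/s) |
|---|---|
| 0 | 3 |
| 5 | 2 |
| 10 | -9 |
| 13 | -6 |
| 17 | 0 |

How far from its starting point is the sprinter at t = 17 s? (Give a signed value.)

-39.5 m

Displacement is the signed area under the v-t curve.
0–5 s: ½(3 + 2)(5) = 12.5 m
5–10 s: ½(2 + -9)(5) = -17.5 m
10–13 s: ½(-9 + -6)(3) = -22.5 m
13–17 s: ½(-6 + 0)(4) = -12 m
Net displacement = -39.5 m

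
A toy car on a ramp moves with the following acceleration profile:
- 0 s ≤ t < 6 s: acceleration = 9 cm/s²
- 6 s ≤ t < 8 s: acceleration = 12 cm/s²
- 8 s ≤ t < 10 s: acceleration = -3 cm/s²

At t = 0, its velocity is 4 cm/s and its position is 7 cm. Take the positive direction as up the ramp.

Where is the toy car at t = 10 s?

On each constant-a segment, Δv = aΔt and Δx = v₀Δt + ½aΔt²; chain segment to segment.
0–6 s: v starts 4 cm/s; Δx = 4·6 + ½·9·6² = 186 cm; v ends 58 cm/s.
6–8 s: v starts 58 cm/s; Δx = 58·2 + ½·12·2² = 140 cm; v ends 82 cm/s.
8–10 s: v starts 82 cm/s; Δx = 82·2 + ½·-3·2² = 158 cm; v ends 76 cm/s.
x(10) = 7 + Σ Δx = 491 cm.

491 cm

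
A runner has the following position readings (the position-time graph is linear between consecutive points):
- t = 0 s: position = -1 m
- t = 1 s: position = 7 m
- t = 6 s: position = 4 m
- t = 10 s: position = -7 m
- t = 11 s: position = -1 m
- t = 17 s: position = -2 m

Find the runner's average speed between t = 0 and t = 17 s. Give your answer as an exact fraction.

Average speed = (total path length)/(elapsed time); on a piecewise-linear x-t graph the path length is Σ|Δx|.
0–1 s: |Δx| = |7 − -1| = 8 m
1–6 s: |Δx| = |4 − 7| = 3 m
6–10 s: |Δx| = |-7 − 4| = 11 m
10–11 s: |Δx| = |-1 − -7| = 6 m
11–17 s: |Δx| = |-2 − -1| = 1 m
Total path = 29 m; average speed = 29/17 = 29/17 m/s.

29/17 m/s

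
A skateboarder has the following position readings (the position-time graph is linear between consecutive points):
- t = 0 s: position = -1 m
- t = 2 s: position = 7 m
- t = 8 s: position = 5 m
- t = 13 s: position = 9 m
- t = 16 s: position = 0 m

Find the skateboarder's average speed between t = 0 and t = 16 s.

Average speed = (total path length)/(elapsed time); on a piecewise-linear x-t graph the path length is Σ|Δx|.
0–2 s: |Δx| = |7 − -1| = 8 m
2–8 s: |Δx| = |5 − 7| = 2 m
8–13 s: |Δx| = |9 − 5| = 4 m
13–16 s: |Δx| = |0 − 9| = 9 m
Total path = 23 m; average speed = 23/16 = 1.4375 m/s.

1.4375 m/s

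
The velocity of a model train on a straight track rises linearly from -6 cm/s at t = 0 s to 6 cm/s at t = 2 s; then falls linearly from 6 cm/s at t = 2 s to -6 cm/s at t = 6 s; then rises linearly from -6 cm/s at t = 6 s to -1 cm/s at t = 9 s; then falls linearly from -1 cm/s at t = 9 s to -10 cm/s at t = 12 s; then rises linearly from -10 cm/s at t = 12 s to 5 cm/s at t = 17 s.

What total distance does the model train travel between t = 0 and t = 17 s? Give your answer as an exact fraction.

Distance (not displacement) is the total path length: add the absolute areas under v-t.
0–2 s: v = 0 at t = 1 s; triangle areas 3 + 3 = 6 cm
2–6 s: v = 0 at t = 4 s; triangle areas 6 + 6 = 12 cm
6–9 s: |½(-6 + -1)(3)| = 10.5 cm
9–12 s: |½(-1 + -10)(3)| = 16.5 cm
12–17 s: v = 0 at t = 46/3 s; triangle areas 50/3 + 25/6 = 125/6 cm
Total distance = 395/6 cm

395/6 cm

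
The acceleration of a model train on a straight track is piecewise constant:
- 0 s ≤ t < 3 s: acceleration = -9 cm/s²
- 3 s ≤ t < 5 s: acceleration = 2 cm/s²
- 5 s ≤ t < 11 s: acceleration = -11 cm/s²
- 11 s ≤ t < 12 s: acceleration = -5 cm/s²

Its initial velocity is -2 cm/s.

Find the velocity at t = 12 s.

-96 cm/s

Δv equals the area under the a-t graph; then v = v₀ + Δv.
0–3 s: -9 × 3 = -27 cm/s
3–5 s: 2 × 2 = 4 cm/s
5–11 s: -11 × 6 = -66 cm/s
11–12 s: -5 × 1 = -5 cm/s
Δv = -94 cm/s, so v(12) = -2 + (-94) = -96 cm/s.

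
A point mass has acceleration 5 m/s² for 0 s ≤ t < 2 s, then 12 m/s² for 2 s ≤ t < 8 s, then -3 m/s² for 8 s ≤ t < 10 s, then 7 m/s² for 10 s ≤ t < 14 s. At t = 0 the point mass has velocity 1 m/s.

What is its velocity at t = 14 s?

105 m/s

Δv equals the area under the a-t graph; then v = v₀ + Δv.
0–2 s: 5 × 2 = 10 m/s
2–8 s: 12 × 6 = 72 m/s
8–10 s: -3 × 2 = -6 m/s
10–14 s: 7 × 4 = 28 m/s
Δv = 104 m/s, so v(14) = 1 + (104) = 105 m/s.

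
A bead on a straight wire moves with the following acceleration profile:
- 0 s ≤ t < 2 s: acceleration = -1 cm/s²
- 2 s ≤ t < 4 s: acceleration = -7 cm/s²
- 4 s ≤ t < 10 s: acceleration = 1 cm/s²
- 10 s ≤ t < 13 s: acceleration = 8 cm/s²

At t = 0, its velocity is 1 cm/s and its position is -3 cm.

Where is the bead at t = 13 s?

On each constant-a segment, Δv = aΔt and Δx = v₀Δt + ½aΔt²; chain segment to segment.
0–2 s: v starts 1 cm/s; Δx = 1·2 + ½·-1·2² = 0 cm; v ends -1 cm/s.
2–4 s: v starts -1 cm/s; Δx = -1·2 + ½·-7·2² = -16 cm; v ends -15 cm/s.
4–10 s: v starts -15 cm/s; Δx = -15·6 + ½·1·6² = -72 cm; v ends -9 cm/s.
10–13 s: v starts -9 cm/s; Δx = -9·3 + ½·8·3² = 9 cm; v ends 15 cm/s.
x(13) = -3 + Σ Δx = -82 cm.

-82 cm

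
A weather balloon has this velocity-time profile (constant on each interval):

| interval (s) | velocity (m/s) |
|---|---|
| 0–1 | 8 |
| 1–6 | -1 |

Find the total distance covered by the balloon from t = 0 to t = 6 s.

13 m

Total distance travelled is ∫|v| dt — sum the magnitudes of each area piece.
0–1 s: |8| × 1 = 8 m
1–6 s: |-1| × 5 = 5 m
Total distance = 13 m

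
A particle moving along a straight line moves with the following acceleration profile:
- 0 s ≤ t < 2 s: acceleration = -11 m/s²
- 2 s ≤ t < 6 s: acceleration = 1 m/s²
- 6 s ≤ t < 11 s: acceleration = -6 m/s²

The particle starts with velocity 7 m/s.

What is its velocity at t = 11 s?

Δv equals the area under the a-t graph; then v = v₀ + Δv.
0–2 s: -11 × 2 = -22 m/s
2–6 s: 1 × 4 = 4 m/s
6–11 s: -6 × 5 = -30 m/s
Δv = -48 m/s, so v(11) = 7 + (-48) = -41 m/s.

-41 m/s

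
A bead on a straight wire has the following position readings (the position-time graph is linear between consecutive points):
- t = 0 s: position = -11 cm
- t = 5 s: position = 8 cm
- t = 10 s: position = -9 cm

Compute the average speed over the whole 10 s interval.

3.6 cm/s

Average speed = (total path length)/(elapsed time); on a piecewise-linear x-t graph the path length is Σ|Δx|.
0–5 s: |Δx| = |8 − -11| = 19 cm
5–10 s: |Δx| = |-9 − 8| = 17 cm
Total path = 36 cm; average speed = 36/10 = 3.6 cm/s.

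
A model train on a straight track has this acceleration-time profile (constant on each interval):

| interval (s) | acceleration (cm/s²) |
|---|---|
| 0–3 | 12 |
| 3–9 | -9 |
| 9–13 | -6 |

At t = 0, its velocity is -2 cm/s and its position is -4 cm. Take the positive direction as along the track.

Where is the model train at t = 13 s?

On each constant-a segment, Δv = aΔt and Δx = v₀Δt + ½aΔt²; chain segment to segment.
0–3 s: v starts -2 cm/s; Δx = -2·3 + ½·12·3² = 48 cm; v ends 34 cm/s.
3–9 s: v starts 34 cm/s; Δx = 34·6 + ½·-9·6² = 42 cm; v ends -20 cm/s.
9–13 s: v starts -20 cm/s; Δx = -20·4 + ½·-6·4² = -128 cm; v ends -44 cm/s.
x(13) = -4 + Σ Δx = -42 cm.

-42 cm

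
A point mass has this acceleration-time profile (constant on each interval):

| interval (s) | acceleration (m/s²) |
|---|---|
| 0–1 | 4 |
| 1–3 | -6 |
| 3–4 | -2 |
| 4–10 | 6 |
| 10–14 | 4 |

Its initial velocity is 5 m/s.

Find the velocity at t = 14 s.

Δv equals the area under the a-t graph; then v = v₀ + Δv.
0–1 s: 4 × 1 = 4 m/s
1–3 s: -6 × 2 = -12 m/s
3–4 s: -2 × 1 = -2 m/s
4–10 s: 6 × 6 = 36 m/s
10–14 s: 4 × 4 = 16 m/s
Δv = 42 m/s, so v(14) = 5 + (42) = 47 m/s.

47 m/s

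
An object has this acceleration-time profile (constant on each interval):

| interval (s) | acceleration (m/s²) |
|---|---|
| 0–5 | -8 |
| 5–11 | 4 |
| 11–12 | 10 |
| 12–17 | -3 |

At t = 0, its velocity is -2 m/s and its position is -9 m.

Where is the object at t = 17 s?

-389.5 m

On each constant-a segment, Δv = aΔt and Δx = v₀Δt + ½aΔt²; chain segment to segment.
0–5 s: v starts -2 m/s; Δx = -2·5 + ½·-8·5² = -110 m; v ends -42 m/s.
5–11 s: v starts -42 m/s; Δx = -42·6 + ½·4·6² = -180 m; v ends -18 m/s.
11–12 s: v starts -18 m/s; Δx = -18·1 + ½·10·1² = -13 m; v ends -8 m/s.
12–17 s: v starts -8 m/s; Δx = -8·5 + ½·-3·5² = -77.5 m; v ends -23 m/s.
x(17) = -9 + Σ Δx = -389.5 m.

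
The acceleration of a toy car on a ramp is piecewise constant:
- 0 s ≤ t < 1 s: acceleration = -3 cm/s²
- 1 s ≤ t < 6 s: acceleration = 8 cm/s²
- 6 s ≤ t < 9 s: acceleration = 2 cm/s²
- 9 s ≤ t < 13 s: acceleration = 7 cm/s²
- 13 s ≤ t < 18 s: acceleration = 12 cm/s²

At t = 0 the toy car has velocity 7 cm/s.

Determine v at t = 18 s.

138 cm/s

Δv equals the area under the a-t graph; then v = v₀ + Δv.
0–1 s: -3 × 1 = -3 cm/s
1–6 s: 8 × 5 = 40 cm/s
6–9 s: 2 × 3 = 6 cm/s
9–13 s: 7 × 4 = 28 cm/s
13–18 s: 12 × 5 = 60 cm/s
Δv = 131 cm/s, so v(18) = 7 + (131) = 138 cm/s.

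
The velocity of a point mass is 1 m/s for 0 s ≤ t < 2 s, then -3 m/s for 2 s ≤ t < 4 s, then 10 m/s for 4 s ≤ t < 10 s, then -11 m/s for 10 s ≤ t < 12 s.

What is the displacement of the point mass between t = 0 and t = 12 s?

34 m

Net displacement equals the area under the velocity-time graph (areas below the axis count negative).
0–2 s: 1 × 2 = 2 m
2–4 s: -3 × 2 = -6 m
4–10 s: 10 × 6 = 60 m
10–12 s: -11 × 2 = -22 m
Net displacement = 34 m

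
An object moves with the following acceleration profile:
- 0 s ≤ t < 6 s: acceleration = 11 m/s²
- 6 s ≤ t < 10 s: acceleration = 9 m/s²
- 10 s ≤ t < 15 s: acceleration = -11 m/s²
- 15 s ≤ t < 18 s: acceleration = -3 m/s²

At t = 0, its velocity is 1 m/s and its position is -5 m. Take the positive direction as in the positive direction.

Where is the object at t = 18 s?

1047 m

On each constant-a segment, Δv = aΔt and Δx = v₀Δt + ½aΔt²; chain segment to segment.
0–6 s: v starts 1 m/s; Δx = 1·6 + ½·11·6² = 204 m; v ends 67 m/s.
6–10 s: v starts 67 m/s; Δx = 67·4 + ½·9·4² = 340 m; v ends 103 m/s.
10–15 s: v starts 103 m/s; Δx = 103·5 + ½·-11·5² = 377.5 m; v ends 48 m/s.
15–18 s: v starts 48 m/s; Δx = 48·3 + ½·-3·3² = 130.5 m; v ends 39 m/s.
x(18) = -5 + Σ Δx = 1047 m.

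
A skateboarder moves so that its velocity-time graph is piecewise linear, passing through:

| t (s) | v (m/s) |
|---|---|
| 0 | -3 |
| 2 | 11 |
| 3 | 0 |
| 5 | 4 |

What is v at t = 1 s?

4 m/s

On 0–2 s the graph is linear from -3 to 11 m/s: v(1) = -3 + (11 − -3)·(1 − 0)/(2 − 0) = 4 m/s.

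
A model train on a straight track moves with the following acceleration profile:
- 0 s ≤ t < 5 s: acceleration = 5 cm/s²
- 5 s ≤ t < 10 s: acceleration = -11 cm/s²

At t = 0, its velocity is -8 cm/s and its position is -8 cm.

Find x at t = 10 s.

-38 cm

On each constant-a segment, Δv = aΔt and Δx = v₀Δt + ½aΔt²; chain segment to segment.
0–5 s: v starts -8 cm/s; Δx = -8·5 + ½·5·5² = 22.5 cm; v ends 17 cm/s.
5–10 s: v starts 17 cm/s; Δx = 17·5 + ½·-11·5² = -52.5 cm; v ends -38 cm/s.
x(10) = -8 + Σ Δx = -38 cm.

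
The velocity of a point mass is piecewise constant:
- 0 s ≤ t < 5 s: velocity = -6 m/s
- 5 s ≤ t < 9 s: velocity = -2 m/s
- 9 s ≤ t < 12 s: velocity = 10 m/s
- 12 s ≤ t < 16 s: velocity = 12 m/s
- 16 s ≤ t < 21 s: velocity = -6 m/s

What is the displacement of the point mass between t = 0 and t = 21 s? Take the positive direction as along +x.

10 m

Net displacement equals the area under the velocity-time graph (areas below the axis count negative).
0–5 s: -6 × 5 = -30 m
5–9 s: -2 × 4 = -8 m
9–12 s: 10 × 3 = 30 m
12–16 s: 12 × 4 = 48 m
16–21 s: -6 × 5 = -30 m
Net displacement = 10 m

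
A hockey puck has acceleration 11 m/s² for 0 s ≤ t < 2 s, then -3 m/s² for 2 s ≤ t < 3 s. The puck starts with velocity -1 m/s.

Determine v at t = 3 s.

Δv equals the area under the a-t graph; then v = v₀ + Δv.
0–2 s: 11 × 2 = 22 m/s
2–3 s: -3 × 1 = -3 m/s
Δv = 19 m/s, so v(3) = -1 + (19) = 18 m/s.

18 m/s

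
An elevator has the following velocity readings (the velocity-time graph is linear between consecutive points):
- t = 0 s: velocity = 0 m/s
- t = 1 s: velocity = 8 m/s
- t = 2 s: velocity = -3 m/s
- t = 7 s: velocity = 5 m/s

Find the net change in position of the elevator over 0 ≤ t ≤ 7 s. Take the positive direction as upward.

11.5 m

Net displacement equals the area under the velocity-time graph (areas below the axis count negative).
0–1 s: ½(0 + 8)(1) = 4 m
1–2 s: ½(8 + -3)(1) = 2.5 m
2–7 s: ½(-3 + 5)(5) = 5 m
Net displacement = 11.5 m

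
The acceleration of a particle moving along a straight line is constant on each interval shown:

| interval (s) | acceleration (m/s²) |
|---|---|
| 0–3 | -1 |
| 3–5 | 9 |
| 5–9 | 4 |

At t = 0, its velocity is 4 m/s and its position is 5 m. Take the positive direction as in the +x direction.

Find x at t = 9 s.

140.5 m

On each constant-a segment, Δv = aΔt and Δx = v₀Δt + ½aΔt²; chain segment to segment.
0–3 s: v starts 4 m/s; Δx = 4·3 + ½·-1·3² = 7.5 m; v ends 1 m/s.
3–5 s: v starts 1 m/s; Δx = 1·2 + ½·9·2² = 20 m; v ends 19 m/s.
5–9 s: v starts 19 m/s; Δx = 19·4 + ½·4·4² = 108 m; v ends 35 m/s.
x(9) = 5 + Σ Δx = 140.5 m.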